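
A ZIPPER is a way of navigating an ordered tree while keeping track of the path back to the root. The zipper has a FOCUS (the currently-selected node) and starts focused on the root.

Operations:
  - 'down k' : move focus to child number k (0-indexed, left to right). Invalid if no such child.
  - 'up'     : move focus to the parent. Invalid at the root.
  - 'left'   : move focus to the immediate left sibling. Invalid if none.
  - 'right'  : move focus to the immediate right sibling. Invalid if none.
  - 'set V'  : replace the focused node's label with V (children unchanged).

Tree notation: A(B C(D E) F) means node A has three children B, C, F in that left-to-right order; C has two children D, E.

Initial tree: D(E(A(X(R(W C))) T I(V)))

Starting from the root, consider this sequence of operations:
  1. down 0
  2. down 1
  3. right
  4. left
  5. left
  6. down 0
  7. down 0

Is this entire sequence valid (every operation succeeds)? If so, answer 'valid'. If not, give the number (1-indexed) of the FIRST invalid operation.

Step 1 (down 0): focus=E path=0 depth=1 children=['A', 'T', 'I'] left=[] right=[] parent=D
Step 2 (down 1): focus=T path=0/1 depth=2 children=[] left=['A'] right=['I'] parent=E
Step 3 (right): focus=I path=0/2 depth=2 children=['V'] left=['A', 'T'] right=[] parent=E
Step 4 (left): focus=T path=0/1 depth=2 children=[] left=['A'] right=['I'] parent=E
Step 5 (left): focus=A path=0/0 depth=2 children=['X'] left=[] right=['T', 'I'] parent=E
Step 6 (down 0): focus=X path=0/0/0 depth=3 children=['R'] left=[] right=[] parent=A
Step 7 (down 0): focus=R path=0/0/0/0 depth=4 children=['W', 'C'] left=[] right=[] parent=X

Answer: valid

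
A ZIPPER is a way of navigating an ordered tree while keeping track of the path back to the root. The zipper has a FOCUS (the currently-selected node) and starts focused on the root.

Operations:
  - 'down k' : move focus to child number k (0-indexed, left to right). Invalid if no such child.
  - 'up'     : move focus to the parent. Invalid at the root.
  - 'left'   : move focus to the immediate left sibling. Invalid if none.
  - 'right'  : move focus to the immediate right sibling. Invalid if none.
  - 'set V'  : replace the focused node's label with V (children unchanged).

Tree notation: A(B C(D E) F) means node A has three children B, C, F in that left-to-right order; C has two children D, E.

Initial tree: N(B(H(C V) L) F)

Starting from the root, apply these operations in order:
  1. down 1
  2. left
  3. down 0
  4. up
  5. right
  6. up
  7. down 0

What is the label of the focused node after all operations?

Answer: B

Derivation:
Step 1 (down 1): focus=F path=1 depth=1 children=[] left=['B'] right=[] parent=N
Step 2 (left): focus=B path=0 depth=1 children=['H', 'L'] left=[] right=['F'] parent=N
Step 3 (down 0): focus=H path=0/0 depth=2 children=['C', 'V'] left=[] right=['L'] parent=B
Step 4 (up): focus=B path=0 depth=1 children=['H', 'L'] left=[] right=['F'] parent=N
Step 5 (right): focus=F path=1 depth=1 children=[] left=['B'] right=[] parent=N
Step 6 (up): focus=N path=root depth=0 children=['B', 'F'] (at root)
Step 7 (down 0): focus=B path=0 depth=1 children=['H', 'L'] left=[] right=['F'] parent=N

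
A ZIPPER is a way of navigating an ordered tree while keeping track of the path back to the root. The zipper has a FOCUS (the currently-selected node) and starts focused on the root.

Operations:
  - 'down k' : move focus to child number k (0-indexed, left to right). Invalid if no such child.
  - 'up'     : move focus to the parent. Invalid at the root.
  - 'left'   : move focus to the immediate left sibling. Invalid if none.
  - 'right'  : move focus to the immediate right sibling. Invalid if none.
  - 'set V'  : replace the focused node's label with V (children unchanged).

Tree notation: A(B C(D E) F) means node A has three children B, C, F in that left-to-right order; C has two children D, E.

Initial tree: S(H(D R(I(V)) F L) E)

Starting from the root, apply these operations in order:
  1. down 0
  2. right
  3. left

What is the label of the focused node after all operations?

Answer: H

Derivation:
Step 1 (down 0): focus=H path=0 depth=1 children=['D', 'R', 'F', 'L'] left=[] right=['E'] parent=S
Step 2 (right): focus=E path=1 depth=1 children=[] left=['H'] right=[] parent=S
Step 3 (left): focus=H path=0 depth=1 children=['D', 'R', 'F', 'L'] left=[] right=['E'] parent=S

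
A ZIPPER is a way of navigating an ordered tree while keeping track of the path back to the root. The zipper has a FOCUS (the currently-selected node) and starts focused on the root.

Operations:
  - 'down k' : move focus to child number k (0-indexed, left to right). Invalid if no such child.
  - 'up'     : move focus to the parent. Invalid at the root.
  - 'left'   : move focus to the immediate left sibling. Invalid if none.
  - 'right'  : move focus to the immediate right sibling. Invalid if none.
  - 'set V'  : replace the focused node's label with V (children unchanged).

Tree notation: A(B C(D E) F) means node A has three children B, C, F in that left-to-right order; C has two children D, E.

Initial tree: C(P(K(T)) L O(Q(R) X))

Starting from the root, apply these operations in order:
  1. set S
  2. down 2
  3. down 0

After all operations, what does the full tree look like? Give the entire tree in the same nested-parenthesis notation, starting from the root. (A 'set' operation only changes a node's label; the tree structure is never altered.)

Step 1 (set S): focus=S path=root depth=0 children=['P', 'L', 'O'] (at root)
Step 2 (down 2): focus=O path=2 depth=1 children=['Q', 'X'] left=['P', 'L'] right=[] parent=S
Step 3 (down 0): focus=Q path=2/0 depth=2 children=['R'] left=[] right=['X'] parent=O

Answer: S(P(K(T)) L O(Q(R) X))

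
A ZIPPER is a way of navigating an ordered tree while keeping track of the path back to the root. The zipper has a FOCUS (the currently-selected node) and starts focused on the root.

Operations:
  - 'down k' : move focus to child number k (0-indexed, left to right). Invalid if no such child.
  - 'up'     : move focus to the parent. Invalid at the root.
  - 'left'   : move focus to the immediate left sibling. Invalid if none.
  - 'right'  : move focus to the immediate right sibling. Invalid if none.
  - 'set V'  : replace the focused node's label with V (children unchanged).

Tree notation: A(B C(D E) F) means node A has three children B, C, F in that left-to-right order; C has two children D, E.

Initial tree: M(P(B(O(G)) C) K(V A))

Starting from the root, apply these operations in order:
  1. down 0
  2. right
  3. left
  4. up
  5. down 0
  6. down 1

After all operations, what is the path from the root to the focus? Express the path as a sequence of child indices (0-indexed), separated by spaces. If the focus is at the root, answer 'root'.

Answer: 0 1

Derivation:
Step 1 (down 0): focus=P path=0 depth=1 children=['B', 'C'] left=[] right=['K'] parent=M
Step 2 (right): focus=K path=1 depth=1 children=['V', 'A'] left=['P'] right=[] parent=M
Step 3 (left): focus=P path=0 depth=1 children=['B', 'C'] left=[] right=['K'] parent=M
Step 4 (up): focus=M path=root depth=0 children=['P', 'K'] (at root)
Step 5 (down 0): focus=P path=0 depth=1 children=['B', 'C'] left=[] right=['K'] parent=M
Step 6 (down 1): focus=C path=0/1 depth=2 children=[] left=['B'] right=[] parent=P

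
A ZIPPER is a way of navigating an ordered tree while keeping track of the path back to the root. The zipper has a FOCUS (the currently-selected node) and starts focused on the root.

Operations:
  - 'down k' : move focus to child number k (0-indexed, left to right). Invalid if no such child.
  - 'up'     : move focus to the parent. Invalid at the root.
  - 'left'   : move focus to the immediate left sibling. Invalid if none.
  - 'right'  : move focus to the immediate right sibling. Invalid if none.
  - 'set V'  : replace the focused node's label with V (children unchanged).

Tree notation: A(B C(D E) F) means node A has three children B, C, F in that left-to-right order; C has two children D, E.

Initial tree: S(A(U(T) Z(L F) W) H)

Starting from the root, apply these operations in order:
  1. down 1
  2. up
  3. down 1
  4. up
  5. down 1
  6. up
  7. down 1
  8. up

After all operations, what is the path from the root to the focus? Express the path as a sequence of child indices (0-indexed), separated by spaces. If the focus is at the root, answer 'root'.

Answer: root

Derivation:
Step 1 (down 1): focus=H path=1 depth=1 children=[] left=['A'] right=[] parent=S
Step 2 (up): focus=S path=root depth=0 children=['A', 'H'] (at root)
Step 3 (down 1): focus=H path=1 depth=1 children=[] left=['A'] right=[] parent=S
Step 4 (up): focus=S path=root depth=0 children=['A', 'H'] (at root)
Step 5 (down 1): focus=H path=1 depth=1 children=[] left=['A'] right=[] parent=S
Step 6 (up): focus=S path=root depth=0 children=['A', 'H'] (at root)
Step 7 (down 1): focus=H path=1 depth=1 children=[] left=['A'] right=[] parent=S
Step 8 (up): focus=S path=root depth=0 children=['A', 'H'] (at root)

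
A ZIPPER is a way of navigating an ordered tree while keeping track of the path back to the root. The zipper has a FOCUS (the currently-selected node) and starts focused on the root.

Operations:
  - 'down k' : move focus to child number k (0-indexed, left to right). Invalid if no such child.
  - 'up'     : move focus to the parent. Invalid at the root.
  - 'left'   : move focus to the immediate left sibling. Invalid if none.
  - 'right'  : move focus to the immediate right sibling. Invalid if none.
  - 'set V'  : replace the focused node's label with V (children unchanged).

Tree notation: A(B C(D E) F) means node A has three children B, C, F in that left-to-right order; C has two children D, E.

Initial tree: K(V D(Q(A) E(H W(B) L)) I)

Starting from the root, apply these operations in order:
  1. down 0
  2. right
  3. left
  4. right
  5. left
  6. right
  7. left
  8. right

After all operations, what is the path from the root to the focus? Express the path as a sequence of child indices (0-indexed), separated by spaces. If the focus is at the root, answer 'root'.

Answer: 1

Derivation:
Step 1 (down 0): focus=V path=0 depth=1 children=[] left=[] right=['D', 'I'] parent=K
Step 2 (right): focus=D path=1 depth=1 children=['Q', 'E'] left=['V'] right=['I'] parent=K
Step 3 (left): focus=V path=0 depth=1 children=[] left=[] right=['D', 'I'] parent=K
Step 4 (right): focus=D path=1 depth=1 children=['Q', 'E'] left=['V'] right=['I'] parent=K
Step 5 (left): focus=V path=0 depth=1 children=[] left=[] right=['D', 'I'] parent=K
Step 6 (right): focus=D path=1 depth=1 children=['Q', 'E'] left=['V'] right=['I'] parent=K
Step 7 (left): focus=V path=0 depth=1 children=[] left=[] right=['D', 'I'] parent=K
Step 8 (right): focus=D path=1 depth=1 children=['Q', 'E'] left=['V'] right=['I'] parent=K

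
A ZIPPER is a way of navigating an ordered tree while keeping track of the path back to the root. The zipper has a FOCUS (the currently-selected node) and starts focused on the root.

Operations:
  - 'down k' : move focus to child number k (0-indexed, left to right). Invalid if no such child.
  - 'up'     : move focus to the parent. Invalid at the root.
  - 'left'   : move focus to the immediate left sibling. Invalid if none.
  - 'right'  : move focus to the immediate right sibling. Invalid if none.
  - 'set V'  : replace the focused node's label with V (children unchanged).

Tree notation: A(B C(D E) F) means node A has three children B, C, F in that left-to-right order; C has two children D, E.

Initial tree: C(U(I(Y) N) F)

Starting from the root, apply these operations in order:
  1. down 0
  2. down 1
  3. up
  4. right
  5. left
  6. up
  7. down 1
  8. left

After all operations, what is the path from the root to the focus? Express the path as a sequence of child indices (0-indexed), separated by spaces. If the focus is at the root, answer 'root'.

Step 1 (down 0): focus=U path=0 depth=1 children=['I', 'N'] left=[] right=['F'] parent=C
Step 2 (down 1): focus=N path=0/1 depth=2 children=[] left=['I'] right=[] parent=U
Step 3 (up): focus=U path=0 depth=1 children=['I', 'N'] left=[] right=['F'] parent=C
Step 4 (right): focus=F path=1 depth=1 children=[] left=['U'] right=[] parent=C
Step 5 (left): focus=U path=0 depth=1 children=['I', 'N'] left=[] right=['F'] parent=C
Step 6 (up): focus=C path=root depth=0 children=['U', 'F'] (at root)
Step 7 (down 1): focus=F path=1 depth=1 children=[] left=['U'] right=[] parent=C
Step 8 (left): focus=U path=0 depth=1 children=['I', 'N'] left=[] right=['F'] parent=C

Answer: 0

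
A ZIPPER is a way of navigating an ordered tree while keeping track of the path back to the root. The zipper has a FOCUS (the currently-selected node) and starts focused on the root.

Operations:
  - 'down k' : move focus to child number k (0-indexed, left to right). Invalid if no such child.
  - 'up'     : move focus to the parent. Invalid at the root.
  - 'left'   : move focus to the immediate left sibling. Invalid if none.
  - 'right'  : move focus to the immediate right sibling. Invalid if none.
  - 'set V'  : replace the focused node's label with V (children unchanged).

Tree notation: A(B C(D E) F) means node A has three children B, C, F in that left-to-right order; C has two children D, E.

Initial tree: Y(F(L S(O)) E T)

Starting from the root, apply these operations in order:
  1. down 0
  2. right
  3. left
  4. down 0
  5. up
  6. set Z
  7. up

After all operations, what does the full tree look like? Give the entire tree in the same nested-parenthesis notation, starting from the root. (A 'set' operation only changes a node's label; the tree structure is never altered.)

Step 1 (down 0): focus=F path=0 depth=1 children=['L', 'S'] left=[] right=['E', 'T'] parent=Y
Step 2 (right): focus=E path=1 depth=1 children=[] left=['F'] right=['T'] parent=Y
Step 3 (left): focus=F path=0 depth=1 children=['L', 'S'] left=[] right=['E', 'T'] parent=Y
Step 4 (down 0): focus=L path=0/0 depth=2 children=[] left=[] right=['S'] parent=F
Step 5 (up): focus=F path=0 depth=1 children=['L', 'S'] left=[] right=['E', 'T'] parent=Y
Step 6 (set Z): focus=Z path=0 depth=1 children=['L', 'S'] left=[] right=['E', 'T'] parent=Y
Step 7 (up): focus=Y path=root depth=0 children=['Z', 'E', 'T'] (at root)

Answer: Y(Z(L S(O)) E T)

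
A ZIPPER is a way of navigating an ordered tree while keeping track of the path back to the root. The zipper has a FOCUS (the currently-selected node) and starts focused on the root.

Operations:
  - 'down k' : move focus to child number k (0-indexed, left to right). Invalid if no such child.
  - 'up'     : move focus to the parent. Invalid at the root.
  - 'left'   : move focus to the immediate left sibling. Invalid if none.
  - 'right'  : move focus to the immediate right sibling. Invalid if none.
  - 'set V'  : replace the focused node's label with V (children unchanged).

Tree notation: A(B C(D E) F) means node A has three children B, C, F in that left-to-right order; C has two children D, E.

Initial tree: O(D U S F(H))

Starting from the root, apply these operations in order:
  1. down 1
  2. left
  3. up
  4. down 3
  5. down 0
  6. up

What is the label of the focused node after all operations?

Step 1 (down 1): focus=U path=1 depth=1 children=[] left=['D'] right=['S', 'F'] parent=O
Step 2 (left): focus=D path=0 depth=1 children=[] left=[] right=['U', 'S', 'F'] parent=O
Step 3 (up): focus=O path=root depth=0 children=['D', 'U', 'S', 'F'] (at root)
Step 4 (down 3): focus=F path=3 depth=1 children=['H'] left=['D', 'U', 'S'] right=[] parent=O
Step 5 (down 0): focus=H path=3/0 depth=2 children=[] left=[] right=[] parent=F
Step 6 (up): focus=F path=3 depth=1 children=['H'] left=['D', 'U', 'S'] right=[] parent=O

Answer: F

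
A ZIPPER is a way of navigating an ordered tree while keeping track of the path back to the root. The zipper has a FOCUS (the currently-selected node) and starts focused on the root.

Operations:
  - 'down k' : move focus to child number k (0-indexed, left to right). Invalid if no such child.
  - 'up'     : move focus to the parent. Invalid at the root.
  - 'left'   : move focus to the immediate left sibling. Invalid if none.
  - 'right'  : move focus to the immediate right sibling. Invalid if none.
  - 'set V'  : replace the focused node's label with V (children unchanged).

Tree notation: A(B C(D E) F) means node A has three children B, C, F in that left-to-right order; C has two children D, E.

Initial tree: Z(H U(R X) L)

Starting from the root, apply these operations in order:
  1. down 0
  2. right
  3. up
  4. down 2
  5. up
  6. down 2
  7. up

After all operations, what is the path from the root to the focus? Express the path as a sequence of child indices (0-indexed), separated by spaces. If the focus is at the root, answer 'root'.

Answer: root

Derivation:
Step 1 (down 0): focus=H path=0 depth=1 children=[] left=[] right=['U', 'L'] parent=Z
Step 2 (right): focus=U path=1 depth=1 children=['R', 'X'] left=['H'] right=['L'] parent=Z
Step 3 (up): focus=Z path=root depth=0 children=['H', 'U', 'L'] (at root)
Step 4 (down 2): focus=L path=2 depth=1 children=[] left=['H', 'U'] right=[] parent=Z
Step 5 (up): focus=Z path=root depth=0 children=['H', 'U', 'L'] (at root)
Step 6 (down 2): focus=L path=2 depth=1 children=[] left=['H', 'U'] right=[] parent=Z
Step 7 (up): focus=Z path=root depth=0 children=['H', 'U', 'L'] (at root)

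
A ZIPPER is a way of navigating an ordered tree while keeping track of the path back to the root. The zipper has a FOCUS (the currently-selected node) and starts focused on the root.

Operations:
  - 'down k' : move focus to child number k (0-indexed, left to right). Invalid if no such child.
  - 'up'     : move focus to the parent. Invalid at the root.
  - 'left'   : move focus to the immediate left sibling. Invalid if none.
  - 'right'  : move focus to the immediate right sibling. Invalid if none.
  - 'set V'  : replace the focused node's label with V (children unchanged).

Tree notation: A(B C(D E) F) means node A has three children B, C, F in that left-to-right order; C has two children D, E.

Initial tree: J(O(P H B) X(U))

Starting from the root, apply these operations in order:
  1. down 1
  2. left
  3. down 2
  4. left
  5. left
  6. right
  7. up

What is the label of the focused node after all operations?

Step 1 (down 1): focus=X path=1 depth=1 children=['U'] left=['O'] right=[] parent=J
Step 2 (left): focus=O path=0 depth=1 children=['P', 'H', 'B'] left=[] right=['X'] parent=J
Step 3 (down 2): focus=B path=0/2 depth=2 children=[] left=['P', 'H'] right=[] parent=O
Step 4 (left): focus=H path=0/1 depth=2 children=[] left=['P'] right=['B'] parent=O
Step 5 (left): focus=P path=0/0 depth=2 children=[] left=[] right=['H', 'B'] parent=O
Step 6 (right): focus=H path=0/1 depth=2 children=[] left=['P'] right=['B'] parent=O
Step 7 (up): focus=O path=0 depth=1 children=['P', 'H', 'B'] left=[] right=['X'] parent=J

Answer: O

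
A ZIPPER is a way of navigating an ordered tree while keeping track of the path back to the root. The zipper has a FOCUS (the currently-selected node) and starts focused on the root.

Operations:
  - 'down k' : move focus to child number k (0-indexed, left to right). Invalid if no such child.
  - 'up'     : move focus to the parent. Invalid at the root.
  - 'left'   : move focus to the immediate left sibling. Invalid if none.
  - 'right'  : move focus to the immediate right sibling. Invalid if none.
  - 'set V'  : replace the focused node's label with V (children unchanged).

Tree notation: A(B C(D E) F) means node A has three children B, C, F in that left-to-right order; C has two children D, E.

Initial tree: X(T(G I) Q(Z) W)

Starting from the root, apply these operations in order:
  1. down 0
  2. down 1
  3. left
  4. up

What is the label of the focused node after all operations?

Step 1 (down 0): focus=T path=0 depth=1 children=['G', 'I'] left=[] right=['Q', 'W'] parent=X
Step 2 (down 1): focus=I path=0/1 depth=2 children=[] left=['G'] right=[] parent=T
Step 3 (left): focus=G path=0/0 depth=2 children=[] left=[] right=['I'] parent=T
Step 4 (up): focus=T path=0 depth=1 children=['G', 'I'] left=[] right=['Q', 'W'] parent=X

Answer: T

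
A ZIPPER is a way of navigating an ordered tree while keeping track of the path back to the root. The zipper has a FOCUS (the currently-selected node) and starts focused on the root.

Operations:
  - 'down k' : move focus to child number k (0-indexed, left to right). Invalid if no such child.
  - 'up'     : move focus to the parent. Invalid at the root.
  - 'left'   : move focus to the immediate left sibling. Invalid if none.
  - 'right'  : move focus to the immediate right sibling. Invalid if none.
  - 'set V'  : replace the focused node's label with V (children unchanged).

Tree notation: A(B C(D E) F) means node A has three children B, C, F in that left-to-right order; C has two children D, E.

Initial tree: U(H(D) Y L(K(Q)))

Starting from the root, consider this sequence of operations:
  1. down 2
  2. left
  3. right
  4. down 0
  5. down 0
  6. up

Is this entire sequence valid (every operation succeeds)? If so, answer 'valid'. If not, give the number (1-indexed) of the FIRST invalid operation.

Answer: valid

Derivation:
Step 1 (down 2): focus=L path=2 depth=1 children=['K'] left=['H', 'Y'] right=[] parent=U
Step 2 (left): focus=Y path=1 depth=1 children=[] left=['H'] right=['L'] parent=U
Step 3 (right): focus=L path=2 depth=1 children=['K'] left=['H', 'Y'] right=[] parent=U
Step 4 (down 0): focus=K path=2/0 depth=2 children=['Q'] left=[] right=[] parent=L
Step 5 (down 0): focus=Q path=2/0/0 depth=3 children=[] left=[] right=[] parent=K
Step 6 (up): focus=K path=2/0 depth=2 children=['Q'] left=[] right=[] parent=L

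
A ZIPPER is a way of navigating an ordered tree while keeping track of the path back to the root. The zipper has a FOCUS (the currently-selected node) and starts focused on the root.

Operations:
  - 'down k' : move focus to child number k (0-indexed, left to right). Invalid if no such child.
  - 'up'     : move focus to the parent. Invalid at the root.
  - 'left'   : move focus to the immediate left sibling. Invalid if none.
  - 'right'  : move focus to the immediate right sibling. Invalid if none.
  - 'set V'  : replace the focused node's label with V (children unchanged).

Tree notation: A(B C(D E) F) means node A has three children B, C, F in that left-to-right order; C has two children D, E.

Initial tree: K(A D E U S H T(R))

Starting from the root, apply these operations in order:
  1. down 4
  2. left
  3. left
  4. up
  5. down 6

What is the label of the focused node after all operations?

Step 1 (down 4): focus=S path=4 depth=1 children=[] left=['A', 'D', 'E', 'U'] right=['H', 'T'] parent=K
Step 2 (left): focus=U path=3 depth=1 children=[] left=['A', 'D', 'E'] right=['S', 'H', 'T'] parent=K
Step 3 (left): focus=E path=2 depth=1 children=[] left=['A', 'D'] right=['U', 'S', 'H', 'T'] parent=K
Step 4 (up): focus=K path=root depth=0 children=['A', 'D', 'E', 'U', 'S', 'H', 'T'] (at root)
Step 5 (down 6): focus=T path=6 depth=1 children=['R'] left=['A', 'D', 'E', 'U', 'S', 'H'] right=[] parent=K

Answer: T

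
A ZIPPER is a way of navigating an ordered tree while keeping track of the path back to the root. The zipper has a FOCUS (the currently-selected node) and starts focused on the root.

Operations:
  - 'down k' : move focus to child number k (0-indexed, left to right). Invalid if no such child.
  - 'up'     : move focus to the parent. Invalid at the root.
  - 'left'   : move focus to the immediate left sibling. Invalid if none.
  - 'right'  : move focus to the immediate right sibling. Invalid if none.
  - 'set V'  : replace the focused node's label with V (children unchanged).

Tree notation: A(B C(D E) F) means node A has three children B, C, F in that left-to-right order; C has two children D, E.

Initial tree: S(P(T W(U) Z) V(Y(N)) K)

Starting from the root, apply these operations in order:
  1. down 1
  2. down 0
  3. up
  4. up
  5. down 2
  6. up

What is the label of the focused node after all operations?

Answer: S

Derivation:
Step 1 (down 1): focus=V path=1 depth=1 children=['Y'] left=['P'] right=['K'] parent=S
Step 2 (down 0): focus=Y path=1/0 depth=2 children=['N'] left=[] right=[] parent=V
Step 3 (up): focus=V path=1 depth=1 children=['Y'] left=['P'] right=['K'] parent=S
Step 4 (up): focus=S path=root depth=0 children=['P', 'V', 'K'] (at root)
Step 5 (down 2): focus=K path=2 depth=1 children=[] left=['P', 'V'] right=[] parent=S
Step 6 (up): focus=S path=root depth=0 children=['P', 'V', 'K'] (at root)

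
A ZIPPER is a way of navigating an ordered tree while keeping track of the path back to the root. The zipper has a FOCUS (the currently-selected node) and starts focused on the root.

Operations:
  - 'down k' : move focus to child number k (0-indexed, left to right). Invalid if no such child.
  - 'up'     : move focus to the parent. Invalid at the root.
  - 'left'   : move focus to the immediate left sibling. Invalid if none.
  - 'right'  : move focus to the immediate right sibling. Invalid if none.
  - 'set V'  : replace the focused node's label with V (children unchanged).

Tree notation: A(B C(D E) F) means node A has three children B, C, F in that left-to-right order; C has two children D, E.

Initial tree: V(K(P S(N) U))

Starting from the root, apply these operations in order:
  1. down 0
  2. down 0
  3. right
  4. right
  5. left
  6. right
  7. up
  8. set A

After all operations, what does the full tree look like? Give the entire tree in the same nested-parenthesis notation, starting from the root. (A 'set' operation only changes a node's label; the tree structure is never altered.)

Step 1 (down 0): focus=K path=0 depth=1 children=['P', 'S', 'U'] left=[] right=[] parent=V
Step 2 (down 0): focus=P path=0/0 depth=2 children=[] left=[] right=['S', 'U'] parent=K
Step 3 (right): focus=S path=0/1 depth=2 children=['N'] left=['P'] right=['U'] parent=K
Step 4 (right): focus=U path=0/2 depth=2 children=[] left=['P', 'S'] right=[] parent=K
Step 5 (left): focus=S path=0/1 depth=2 children=['N'] left=['P'] right=['U'] parent=K
Step 6 (right): focus=U path=0/2 depth=2 children=[] left=['P', 'S'] right=[] parent=K
Step 7 (up): focus=K path=0 depth=1 children=['P', 'S', 'U'] left=[] right=[] parent=V
Step 8 (set A): focus=A path=0 depth=1 children=['P', 'S', 'U'] left=[] right=[] parent=V

Answer: V(A(P S(N) U))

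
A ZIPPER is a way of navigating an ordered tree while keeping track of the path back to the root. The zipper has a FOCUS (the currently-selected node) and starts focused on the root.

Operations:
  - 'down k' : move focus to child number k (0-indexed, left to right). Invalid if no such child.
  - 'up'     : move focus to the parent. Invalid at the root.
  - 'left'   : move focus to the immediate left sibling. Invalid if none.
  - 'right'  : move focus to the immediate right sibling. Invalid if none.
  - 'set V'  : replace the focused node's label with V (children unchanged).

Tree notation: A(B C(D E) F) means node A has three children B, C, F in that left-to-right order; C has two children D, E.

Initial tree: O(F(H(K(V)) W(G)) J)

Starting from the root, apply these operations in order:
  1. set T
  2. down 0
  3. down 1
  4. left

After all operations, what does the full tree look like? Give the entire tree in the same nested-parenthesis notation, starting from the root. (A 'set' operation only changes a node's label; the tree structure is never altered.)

Answer: T(F(H(K(V)) W(G)) J)

Derivation:
Step 1 (set T): focus=T path=root depth=0 children=['F', 'J'] (at root)
Step 2 (down 0): focus=F path=0 depth=1 children=['H', 'W'] left=[] right=['J'] parent=T
Step 3 (down 1): focus=W path=0/1 depth=2 children=['G'] left=['H'] right=[] parent=F
Step 4 (left): focus=H path=0/0 depth=2 children=['K'] left=[] right=['W'] parent=F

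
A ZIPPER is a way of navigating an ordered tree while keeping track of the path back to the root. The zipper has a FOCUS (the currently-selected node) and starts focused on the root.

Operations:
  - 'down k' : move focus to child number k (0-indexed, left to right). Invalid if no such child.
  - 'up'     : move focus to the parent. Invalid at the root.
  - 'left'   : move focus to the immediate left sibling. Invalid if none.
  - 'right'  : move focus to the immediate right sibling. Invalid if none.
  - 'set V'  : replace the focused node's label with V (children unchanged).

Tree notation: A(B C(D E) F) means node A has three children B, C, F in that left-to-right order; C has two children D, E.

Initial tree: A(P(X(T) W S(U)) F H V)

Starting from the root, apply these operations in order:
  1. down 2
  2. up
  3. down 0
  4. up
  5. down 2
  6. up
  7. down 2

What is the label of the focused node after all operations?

Step 1 (down 2): focus=H path=2 depth=1 children=[] left=['P', 'F'] right=['V'] parent=A
Step 2 (up): focus=A path=root depth=0 children=['P', 'F', 'H', 'V'] (at root)
Step 3 (down 0): focus=P path=0 depth=1 children=['X', 'W', 'S'] left=[] right=['F', 'H', 'V'] parent=A
Step 4 (up): focus=A path=root depth=0 children=['P', 'F', 'H', 'V'] (at root)
Step 5 (down 2): focus=H path=2 depth=1 children=[] left=['P', 'F'] right=['V'] parent=A
Step 6 (up): focus=A path=root depth=0 children=['P', 'F', 'H', 'V'] (at root)
Step 7 (down 2): focus=H path=2 depth=1 children=[] left=['P', 'F'] right=['V'] parent=A

Answer: H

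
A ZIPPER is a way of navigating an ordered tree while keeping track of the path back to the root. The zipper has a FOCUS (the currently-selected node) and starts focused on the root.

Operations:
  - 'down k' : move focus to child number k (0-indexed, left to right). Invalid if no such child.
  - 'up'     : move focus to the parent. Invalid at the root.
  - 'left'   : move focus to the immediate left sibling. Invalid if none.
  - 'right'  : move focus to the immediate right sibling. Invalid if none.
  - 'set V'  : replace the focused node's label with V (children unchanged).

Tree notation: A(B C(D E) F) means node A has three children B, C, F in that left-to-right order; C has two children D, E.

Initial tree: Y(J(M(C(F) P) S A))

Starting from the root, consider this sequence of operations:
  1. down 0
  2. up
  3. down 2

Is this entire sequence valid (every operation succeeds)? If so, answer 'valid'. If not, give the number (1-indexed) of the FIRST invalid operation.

Step 1 (down 0): focus=J path=0 depth=1 children=['M', 'S', 'A'] left=[] right=[] parent=Y
Step 2 (up): focus=Y path=root depth=0 children=['J'] (at root)
Step 3 (down 2): INVALID

Answer: 3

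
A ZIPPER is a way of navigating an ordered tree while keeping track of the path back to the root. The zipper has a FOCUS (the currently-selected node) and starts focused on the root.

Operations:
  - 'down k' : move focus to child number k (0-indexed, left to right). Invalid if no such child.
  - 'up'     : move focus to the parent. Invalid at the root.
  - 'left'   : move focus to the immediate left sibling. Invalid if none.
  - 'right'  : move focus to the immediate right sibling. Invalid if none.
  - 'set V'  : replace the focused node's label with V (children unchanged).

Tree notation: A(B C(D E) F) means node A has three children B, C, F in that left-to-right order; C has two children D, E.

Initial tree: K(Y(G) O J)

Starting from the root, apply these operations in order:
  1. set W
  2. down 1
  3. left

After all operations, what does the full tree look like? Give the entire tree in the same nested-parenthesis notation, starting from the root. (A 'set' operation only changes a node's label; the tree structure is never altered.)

Step 1 (set W): focus=W path=root depth=0 children=['Y', 'O', 'J'] (at root)
Step 2 (down 1): focus=O path=1 depth=1 children=[] left=['Y'] right=['J'] parent=W
Step 3 (left): focus=Y path=0 depth=1 children=['G'] left=[] right=['O', 'J'] parent=W

Answer: W(Y(G) O J)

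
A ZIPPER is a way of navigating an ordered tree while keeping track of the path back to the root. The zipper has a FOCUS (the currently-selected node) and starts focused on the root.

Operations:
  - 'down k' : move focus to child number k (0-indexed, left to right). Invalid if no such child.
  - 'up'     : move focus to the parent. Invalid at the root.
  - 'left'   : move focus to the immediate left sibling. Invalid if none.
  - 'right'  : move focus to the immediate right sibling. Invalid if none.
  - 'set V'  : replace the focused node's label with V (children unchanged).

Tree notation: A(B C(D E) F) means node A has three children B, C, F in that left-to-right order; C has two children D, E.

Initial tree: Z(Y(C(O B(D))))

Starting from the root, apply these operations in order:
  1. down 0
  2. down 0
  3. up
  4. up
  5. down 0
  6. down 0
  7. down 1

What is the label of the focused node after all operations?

Answer: B

Derivation:
Step 1 (down 0): focus=Y path=0 depth=1 children=['C'] left=[] right=[] parent=Z
Step 2 (down 0): focus=C path=0/0 depth=2 children=['O', 'B'] left=[] right=[] parent=Y
Step 3 (up): focus=Y path=0 depth=1 children=['C'] left=[] right=[] parent=Z
Step 4 (up): focus=Z path=root depth=0 children=['Y'] (at root)
Step 5 (down 0): focus=Y path=0 depth=1 children=['C'] left=[] right=[] parent=Z
Step 6 (down 0): focus=C path=0/0 depth=2 children=['O', 'B'] left=[] right=[] parent=Y
Step 7 (down 1): focus=B path=0/0/1 depth=3 children=['D'] left=['O'] right=[] parent=C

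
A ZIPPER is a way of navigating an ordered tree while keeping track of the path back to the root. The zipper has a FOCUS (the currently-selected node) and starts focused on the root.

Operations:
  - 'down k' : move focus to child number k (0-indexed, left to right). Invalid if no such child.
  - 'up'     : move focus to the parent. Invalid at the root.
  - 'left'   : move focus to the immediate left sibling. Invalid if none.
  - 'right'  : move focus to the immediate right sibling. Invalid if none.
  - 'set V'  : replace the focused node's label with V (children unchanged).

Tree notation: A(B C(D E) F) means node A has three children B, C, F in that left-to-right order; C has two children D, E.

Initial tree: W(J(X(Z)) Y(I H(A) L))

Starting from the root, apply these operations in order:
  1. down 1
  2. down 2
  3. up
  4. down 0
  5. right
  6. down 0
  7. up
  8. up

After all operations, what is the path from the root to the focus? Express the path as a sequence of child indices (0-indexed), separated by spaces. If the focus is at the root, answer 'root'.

Step 1 (down 1): focus=Y path=1 depth=1 children=['I', 'H', 'L'] left=['J'] right=[] parent=W
Step 2 (down 2): focus=L path=1/2 depth=2 children=[] left=['I', 'H'] right=[] parent=Y
Step 3 (up): focus=Y path=1 depth=1 children=['I', 'H', 'L'] left=['J'] right=[] parent=W
Step 4 (down 0): focus=I path=1/0 depth=2 children=[] left=[] right=['H', 'L'] parent=Y
Step 5 (right): focus=H path=1/1 depth=2 children=['A'] left=['I'] right=['L'] parent=Y
Step 6 (down 0): focus=A path=1/1/0 depth=3 children=[] left=[] right=[] parent=H
Step 7 (up): focus=H path=1/1 depth=2 children=['A'] left=['I'] right=['L'] parent=Y
Step 8 (up): focus=Y path=1 depth=1 children=['I', 'H', 'L'] left=['J'] right=[] parent=W

Answer: 1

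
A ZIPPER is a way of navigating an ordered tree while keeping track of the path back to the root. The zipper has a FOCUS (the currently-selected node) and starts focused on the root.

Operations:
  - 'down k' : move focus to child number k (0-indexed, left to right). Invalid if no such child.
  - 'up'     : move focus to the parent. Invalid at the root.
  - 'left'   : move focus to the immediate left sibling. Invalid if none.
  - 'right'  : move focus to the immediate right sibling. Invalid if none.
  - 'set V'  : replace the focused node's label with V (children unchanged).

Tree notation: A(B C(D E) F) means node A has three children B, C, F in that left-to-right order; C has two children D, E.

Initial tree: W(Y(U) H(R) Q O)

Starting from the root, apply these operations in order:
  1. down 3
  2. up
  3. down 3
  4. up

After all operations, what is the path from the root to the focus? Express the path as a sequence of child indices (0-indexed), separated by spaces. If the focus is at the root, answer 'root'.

Step 1 (down 3): focus=O path=3 depth=1 children=[] left=['Y', 'H', 'Q'] right=[] parent=W
Step 2 (up): focus=W path=root depth=0 children=['Y', 'H', 'Q', 'O'] (at root)
Step 3 (down 3): focus=O path=3 depth=1 children=[] left=['Y', 'H', 'Q'] right=[] parent=W
Step 4 (up): focus=W path=root depth=0 children=['Y', 'H', 'Q', 'O'] (at root)

Answer: root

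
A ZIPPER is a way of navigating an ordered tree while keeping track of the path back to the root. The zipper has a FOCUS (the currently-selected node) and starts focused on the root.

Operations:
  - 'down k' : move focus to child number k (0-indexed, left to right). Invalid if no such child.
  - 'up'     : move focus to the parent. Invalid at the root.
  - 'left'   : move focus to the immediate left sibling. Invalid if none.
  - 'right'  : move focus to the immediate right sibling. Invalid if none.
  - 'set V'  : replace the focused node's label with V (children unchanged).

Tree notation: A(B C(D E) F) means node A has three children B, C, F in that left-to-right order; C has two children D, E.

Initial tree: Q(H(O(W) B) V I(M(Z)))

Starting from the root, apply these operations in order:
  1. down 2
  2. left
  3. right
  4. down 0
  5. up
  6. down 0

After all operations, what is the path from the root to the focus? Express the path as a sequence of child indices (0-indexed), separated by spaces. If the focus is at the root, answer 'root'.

Step 1 (down 2): focus=I path=2 depth=1 children=['M'] left=['H', 'V'] right=[] parent=Q
Step 2 (left): focus=V path=1 depth=1 children=[] left=['H'] right=['I'] parent=Q
Step 3 (right): focus=I path=2 depth=1 children=['M'] left=['H', 'V'] right=[] parent=Q
Step 4 (down 0): focus=M path=2/0 depth=2 children=['Z'] left=[] right=[] parent=I
Step 5 (up): focus=I path=2 depth=1 children=['M'] left=['H', 'V'] right=[] parent=Q
Step 6 (down 0): focus=M path=2/0 depth=2 children=['Z'] left=[] right=[] parent=I

Answer: 2 0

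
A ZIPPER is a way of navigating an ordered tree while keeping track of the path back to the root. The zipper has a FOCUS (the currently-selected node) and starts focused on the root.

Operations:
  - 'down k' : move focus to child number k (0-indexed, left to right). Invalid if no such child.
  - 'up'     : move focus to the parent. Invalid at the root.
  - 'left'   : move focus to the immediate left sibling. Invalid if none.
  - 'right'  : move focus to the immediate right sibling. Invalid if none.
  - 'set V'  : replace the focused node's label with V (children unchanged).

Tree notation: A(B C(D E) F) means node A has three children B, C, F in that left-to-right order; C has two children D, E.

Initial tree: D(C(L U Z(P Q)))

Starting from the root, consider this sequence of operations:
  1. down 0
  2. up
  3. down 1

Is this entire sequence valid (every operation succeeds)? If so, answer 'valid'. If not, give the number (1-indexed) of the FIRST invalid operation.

Answer: 3

Derivation:
Step 1 (down 0): focus=C path=0 depth=1 children=['L', 'U', 'Z'] left=[] right=[] parent=D
Step 2 (up): focus=D path=root depth=0 children=['C'] (at root)
Step 3 (down 1): INVALID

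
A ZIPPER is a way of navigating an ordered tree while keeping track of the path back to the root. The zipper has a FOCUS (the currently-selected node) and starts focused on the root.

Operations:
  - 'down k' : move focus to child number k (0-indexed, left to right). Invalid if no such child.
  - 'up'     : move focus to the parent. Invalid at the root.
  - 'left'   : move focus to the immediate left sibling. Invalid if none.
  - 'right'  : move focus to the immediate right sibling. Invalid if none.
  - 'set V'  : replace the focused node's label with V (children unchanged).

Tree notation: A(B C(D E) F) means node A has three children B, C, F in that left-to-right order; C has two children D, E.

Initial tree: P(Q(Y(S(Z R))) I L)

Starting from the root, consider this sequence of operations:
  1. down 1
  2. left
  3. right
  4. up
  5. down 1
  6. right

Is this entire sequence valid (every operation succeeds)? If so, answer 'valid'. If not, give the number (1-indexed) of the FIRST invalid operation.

Step 1 (down 1): focus=I path=1 depth=1 children=[] left=['Q'] right=['L'] parent=P
Step 2 (left): focus=Q path=0 depth=1 children=['Y'] left=[] right=['I', 'L'] parent=P
Step 3 (right): focus=I path=1 depth=1 children=[] left=['Q'] right=['L'] parent=P
Step 4 (up): focus=P path=root depth=0 children=['Q', 'I', 'L'] (at root)
Step 5 (down 1): focus=I path=1 depth=1 children=[] left=['Q'] right=['L'] parent=P
Step 6 (right): focus=L path=2 depth=1 children=[] left=['Q', 'I'] right=[] parent=P

Answer: valid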